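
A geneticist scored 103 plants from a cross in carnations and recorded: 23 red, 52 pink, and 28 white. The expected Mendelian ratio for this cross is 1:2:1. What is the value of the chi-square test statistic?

0.495

Expected counts for N = 103 under a 1:2:1 ratio (total parts = 4):
  red: 103 × 1/4 = 25.75
  pink: 103 × 2/4 = 51.5
  white: 103 × 1/4 = 25.75
χ² = Σ (O − E)² / E
  red: (23 − 25.75)² / 25.75 = 0.2937
  pink: (52 − 51.5)² / 51.5 = 0.0049
  white: (28 − 25.75)² / 25.75 = 0.1966
χ² = 0.2937 + 0.0049 + 0.1966 = 0.4952 ≈ 0.495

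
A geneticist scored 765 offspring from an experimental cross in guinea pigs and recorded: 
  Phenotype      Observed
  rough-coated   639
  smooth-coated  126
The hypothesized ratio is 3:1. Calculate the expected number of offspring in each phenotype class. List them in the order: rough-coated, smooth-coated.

The 3:1 ratio has 4 parts, so with N = 765 the expected counts are:
  rough-coated: 765 × 3/4 = 573.75
  smooth-coated: 765 × 1/4 = 191.25

573.75, 191.25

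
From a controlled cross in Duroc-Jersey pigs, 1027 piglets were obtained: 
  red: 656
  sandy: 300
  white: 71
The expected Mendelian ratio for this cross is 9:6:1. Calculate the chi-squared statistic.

30.155

Expected counts for N = 1027 under a 9:6:1 ratio (total parts = 16):
  red: 1027 × 9/16 = 577.6875
  sandy: 1027 × 6/16 = 385.125
  white: 1027 × 1/16 = 64.1875
χ² = Σ (O − E)² / E
  red: (656 − 577.6875)² / 577.6875 = 10.6162
  sandy: (300 − 385.125)² / 385.125 = 18.8154
  white: (71 − 64.1875)² / 64.1875 = 0.7230
χ² = 10.6162 + 18.8154 + 0.7230 = 30.1546 ≈ 30.155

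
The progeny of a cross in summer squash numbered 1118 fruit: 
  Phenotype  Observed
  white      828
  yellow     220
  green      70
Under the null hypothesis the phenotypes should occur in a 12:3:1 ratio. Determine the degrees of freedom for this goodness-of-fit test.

2

A goodness-of-fit test with 3 phenotype classes has df = 3 − 1 = 2.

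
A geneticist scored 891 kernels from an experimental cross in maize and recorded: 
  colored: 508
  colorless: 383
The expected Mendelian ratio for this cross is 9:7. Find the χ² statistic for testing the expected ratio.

Under the 9:7 hypothesis (Σ ratio = 16, N = 891):
  colored: 891 × 9/16 = 501.1875
  colorless: 891 × 7/16 = 389.8125
χ² = Σ (O − E)² / E
  colored: (508 − 501.1875)² / 501.1875 = 0.0926
  colorless: (383 − 389.8125)² / 389.8125 = 0.1191
χ² = 0.0926 + 0.1191 = 0.2117 ≈ 0.212

0.212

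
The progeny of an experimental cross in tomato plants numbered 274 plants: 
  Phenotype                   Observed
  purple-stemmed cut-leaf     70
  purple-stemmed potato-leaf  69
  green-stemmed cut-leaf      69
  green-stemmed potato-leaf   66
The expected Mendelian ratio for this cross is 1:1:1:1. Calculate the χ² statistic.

The 1:1:1:1 ratio has 4 parts, so with N = 274 the expected counts are:
  purple-stemmed cut-leaf: 274 × 1/4 = 68.5
  purple-stemmed potato-leaf: 274 × 1/4 = 68.5
  green-stemmed cut-leaf: 274 × 1/4 = 68.5
  green-stemmed potato-leaf: 274 × 1/4 = 68.5
χ² = Σ (O − E)² / E
  purple-stemmed cut-leaf: (70 − 68.5)² / 68.5 = 0.0328
  purple-stemmed potato-leaf: (69 − 68.5)² / 68.5 = 0.0036
  green-stemmed cut-leaf: (69 − 68.5)² / 68.5 = 0.0036
  green-stemmed potato-leaf: (66 − 68.5)² / 68.5 = 0.0912
χ² = 0.0328 + 0.0036 + 0.0036 + 0.0912 = 0.1312 ≈ 0.131

0.131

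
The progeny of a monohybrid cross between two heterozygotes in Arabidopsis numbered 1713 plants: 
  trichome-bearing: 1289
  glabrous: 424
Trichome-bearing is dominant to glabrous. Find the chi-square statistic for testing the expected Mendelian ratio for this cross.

For a monohybrid cross between heterozygotes with complete dominance, the expected phenotypic ratio is 3:1.
Expected counts for N = 1713 under a 3:1 ratio (total parts = 4):
  trichome-bearing: 1713 × 3/4 = 1284.75
  glabrous: 1713 × 1/4 = 428.25
χ² = Σ (O − E)² / E
  trichome-bearing: (1289 − 1284.75)² / 1284.75 = 0.0141
  glabrous: (424 − 428.25)² / 428.25 = 0.0422
χ² = 0.0141 + 0.0422 = 0.0563 ≈ 0.056

0.056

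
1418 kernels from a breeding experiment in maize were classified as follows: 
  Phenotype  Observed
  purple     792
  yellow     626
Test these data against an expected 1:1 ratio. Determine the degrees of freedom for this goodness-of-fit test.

1

A goodness-of-fit test with 2 phenotype classes has df = 2 − 1 = 1.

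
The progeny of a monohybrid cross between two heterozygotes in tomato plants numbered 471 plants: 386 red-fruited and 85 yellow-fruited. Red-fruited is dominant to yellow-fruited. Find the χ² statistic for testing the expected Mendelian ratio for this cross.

12.145

For a monohybrid cross between heterozygotes with complete dominance, the expected phenotypic ratio is 3:1.
Under the 3:1 hypothesis (Σ ratio = 4, N = 471):
  red-fruited: 471 × 3/4 = 353.25
  yellow-fruited: 471 × 1/4 = 117.75
χ² = Σ (O − E)² / E
  red-fruited: (386 − 353.25)² / 353.25 = 3.0363
  yellow-fruited: (85 − 117.75)² / 117.75 = 9.1088
χ² = 3.0363 + 9.1088 = 12.1451 ≈ 12.145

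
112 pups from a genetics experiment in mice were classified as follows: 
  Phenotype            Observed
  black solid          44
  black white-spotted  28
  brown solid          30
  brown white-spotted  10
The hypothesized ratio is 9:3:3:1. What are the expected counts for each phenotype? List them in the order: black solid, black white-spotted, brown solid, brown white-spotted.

63, 21, 21, 7

Total ratio parts = 16. Expected numbers out of 112:
  black solid: 112 × 9/16 = 63
  black white-spotted: 112 × 3/16 = 21
  brown solid: 112 × 3/16 = 21
  brown white-spotted: 112 × 1/16 = 7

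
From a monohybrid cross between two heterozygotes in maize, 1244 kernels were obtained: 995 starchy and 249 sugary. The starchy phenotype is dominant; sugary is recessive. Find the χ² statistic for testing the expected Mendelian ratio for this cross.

For a monohybrid cross between heterozygotes with complete dominance, the expected phenotypic ratio is 3:1.
Under the 3:1 hypothesis (Σ ratio = 4, N = 1244):
  starchy: 1244 × 3/4 = 933
  sugary: 1244 × 1/4 = 311
χ² = Σ (O − E)² / E
  starchy: (995 − 933)² / 933 = 4.1200
  sugary: (249 − 311)² / 311 = 12.3601
χ² = 4.1200 + 12.3601 = 16.4801 ≈ 16.480

16.480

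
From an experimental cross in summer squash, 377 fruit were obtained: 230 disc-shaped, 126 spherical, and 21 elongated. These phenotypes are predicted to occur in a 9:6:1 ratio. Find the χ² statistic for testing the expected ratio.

Expected counts for N = 377 under a 9:6:1 ratio (total parts = 16):
  disc-shaped: 377 × 9/16 = 212.0625
  spherical: 377 × 6/16 = 141.375
  elongated: 377 × 1/16 = 23.5625
χ² = Σ (O − E)² / E
  disc-shaped: (230 − 212.0625)² / 212.0625 = 1.5173
  spherical: (126 − 141.375)² / 141.375 = 1.6721
  elongated: (21 − 23.5625)² / 23.5625 = 0.2787
χ² = 1.5173 + 1.6721 + 0.2787 = 3.4681 ≈ 3.468

3.468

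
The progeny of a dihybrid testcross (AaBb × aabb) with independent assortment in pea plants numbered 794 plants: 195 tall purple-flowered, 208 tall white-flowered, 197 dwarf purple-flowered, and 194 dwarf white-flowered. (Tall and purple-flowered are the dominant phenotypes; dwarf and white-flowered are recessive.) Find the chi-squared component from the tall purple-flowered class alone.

0.062

A dihybrid testcross with independent assortment gives a 1:1:1:1 ratio.
The 1:1:1:1 ratio has 4 parts, so with N = 794 the expected counts are:
  tall purple-flowered: 794 × 1/4 = 198.5
  tall white-flowered: 794 × 1/4 = 198.5
  dwarf purple-flowered: 794 × 1/4 = 198.5
  dwarf white-flowered: 794 × 1/4 = 198.5
Contribution of tall purple-flowered: (195 − 198.5)² / 198.5 = 0.0617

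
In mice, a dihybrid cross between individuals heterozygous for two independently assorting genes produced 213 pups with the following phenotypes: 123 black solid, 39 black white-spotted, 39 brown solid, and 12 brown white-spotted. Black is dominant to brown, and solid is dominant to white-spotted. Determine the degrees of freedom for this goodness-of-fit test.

A dihybrid F₂ with independent assortment and complete dominance at both loci gives a 9:3:3:1 phenotypic ratio.
A goodness-of-fit test with 4 phenotype classes has df = 4 − 1 = 3.

3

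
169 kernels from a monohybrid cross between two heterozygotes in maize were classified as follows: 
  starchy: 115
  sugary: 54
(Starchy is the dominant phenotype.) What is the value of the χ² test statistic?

For a monohybrid cross between heterozygotes with complete dominance, the expected phenotypic ratio is 3:1.
The 3:1 ratio has 4 parts, so with N = 169 the expected counts are:
  starchy: 169 × 3/4 = 126.75
  sugary: 169 × 1/4 = 42.25
χ² = Σ (O − E)² / E
  starchy: (115 − 126.75)² / 126.75 = 1.0893
  sugary: (54 − 42.25)² / 42.25 = 3.2678
χ² = 1.0893 + 3.2678 = 4.3571 ≈ 4.357

4.357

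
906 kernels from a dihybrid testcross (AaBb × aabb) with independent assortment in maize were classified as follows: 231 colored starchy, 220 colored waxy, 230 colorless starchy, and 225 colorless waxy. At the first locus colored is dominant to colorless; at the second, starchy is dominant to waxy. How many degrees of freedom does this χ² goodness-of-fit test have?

3

A dihybrid testcross with independent assortment gives a 1:1:1:1 ratio.
A goodness-of-fit test with 4 phenotype classes has df = 4 − 1 = 3.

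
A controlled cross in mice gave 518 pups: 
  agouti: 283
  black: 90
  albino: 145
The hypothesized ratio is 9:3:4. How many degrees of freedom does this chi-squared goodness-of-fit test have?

A goodness-of-fit test with 3 phenotype classes has df = 3 − 1 = 2.

2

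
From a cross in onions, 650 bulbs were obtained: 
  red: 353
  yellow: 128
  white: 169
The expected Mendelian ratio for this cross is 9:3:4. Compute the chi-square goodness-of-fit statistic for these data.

Under the 9:3:4 hypothesis (Σ ratio = 16, N = 650):
  red: 650 × 9/16 = 365.625
  yellow: 650 × 3/16 = 121.875
  white: 650 × 4/16 = 162.5
χ² = Σ (O − E)² / E
  red: (353 − 365.625)² / 365.625 = 0.4359
  yellow: (128 − 121.875)² / 121.875 = 0.3078
  white: (169 − 162.5)² / 162.5 = 0.2600
χ² = 0.4359 + 0.3078 + 0.2600 = 1.0037 ≈ 1.004

1.004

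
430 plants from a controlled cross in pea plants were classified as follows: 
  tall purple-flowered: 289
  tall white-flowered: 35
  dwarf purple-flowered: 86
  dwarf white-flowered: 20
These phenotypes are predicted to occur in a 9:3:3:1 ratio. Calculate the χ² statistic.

37.117

Total ratio parts = 16. Expected numbers out of 430:
  tall purple-flowered: 430 × 9/16 = 241.875
  tall white-flowered: 430 × 3/16 = 80.625
  dwarf purple-flowered: 430 × 3/16 = 80.625
  dwarf white-flowered: 430 × 1/16 = 26.875
χ² = Σ (O − E)² / E
  tall purple-flowered: (289 − 241.875)² / 241.875 = 9.1815
  tall white-flowered: (35 − 80.625)² / 80.625 = 25.8188
  dwarf purple-flowered: (86 − 80.625)² / 80.625 = 0.3583
  dwarf white-flowered: (20 − 26.875)² / 26.875 = 1.7587
χ² = 9.1815 + 25.8188 + 0.3583 + 1.7587 = 37.1173 ≈ 37.117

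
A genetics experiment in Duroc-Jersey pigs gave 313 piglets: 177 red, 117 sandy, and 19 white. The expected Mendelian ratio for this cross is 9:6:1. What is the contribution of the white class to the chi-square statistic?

Expected counts for N = 313 under a 9:6:1 ratio (total parts = 16):
  red: 313 × 9/16 = 176.0625
  sandy: 313 × 6/16 = 117.375
  white: 313 × 1/16 = 19.5625
Contribution of white: (19 − 19.5625)² / 19.5625 = 0.0162

0.016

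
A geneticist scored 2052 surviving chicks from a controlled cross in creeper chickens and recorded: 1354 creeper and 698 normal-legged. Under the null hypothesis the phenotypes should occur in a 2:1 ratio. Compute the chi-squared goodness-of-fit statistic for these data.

0.430

The 2:1 ratio has 3 parts, so with N = 2052 the expected counts are:
  creeper: 2052 × 2/3 = 1368
  normal-legged: 2052 × 1/3 = 684
χ² = Σ (O − E)² / E
  creeper: (1354 − 1368)² / 1368 = 0.1433
  normal-legged: (698 − 684)² / 684 = 0.2865
χ² = 0.1433 + 0.2865 = 0.4298 ≈ 0.430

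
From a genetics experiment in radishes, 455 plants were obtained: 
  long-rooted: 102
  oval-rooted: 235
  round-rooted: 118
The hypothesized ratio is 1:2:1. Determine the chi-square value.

Expected counts for N = 455 under a 1:2:1 ratio (total parts = 4):
  long-rooted: 455 × 1/4 = 113.75
  oval-rooted: 455 × 2/4 = 227.5
  round-rooted: 455 × 1/4 = 113.75
χ² = Σ (O − E)² / E
  long-rooted: (102 − 113.75)² / 113.75 = 1.2137
  oval-rooted: (235 − 227.5)² / 227.5 = 0.2473
  round-rooted: (118 − 113.75)² / 113.75 = 0.1588
χ² = 1.2137 + 0.2473 + 0.1588 = 1.6198 ≈ 1.620

1.620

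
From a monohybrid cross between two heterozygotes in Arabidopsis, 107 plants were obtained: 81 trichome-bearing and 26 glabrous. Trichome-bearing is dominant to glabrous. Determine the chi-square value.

0.028

For a monohybrid cross between heterozygotes with complete dominance, the expected phenotypic ratio is 3:1.
The 3:1 ratio has 4 parts, so with N = 107 the expected counts are:
  trichome-bearing: 107 × 3/4 = 80.25
  glabrous: 107 × 1/4 = 26.75
χ² = Σ (O − E)² / E
  trichome-bearing: (81 − 80.25)² / 80.25 = 0.0070
  glabrous: (26 − 26.75)² / 26.75 = 0.0210
χ² = 0.0070 + 0.0210 = 0.028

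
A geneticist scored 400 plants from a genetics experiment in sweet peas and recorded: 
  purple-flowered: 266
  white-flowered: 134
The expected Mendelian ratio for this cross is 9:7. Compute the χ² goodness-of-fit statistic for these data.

Expected counts for N = 400 under a 9:7 ratio (total parts = 16):
  purple-flowered: 400 × 9/16 = 225
  white-flowered: 400 × 7/16 = 175
χ² = Σ (O − E)² / E
  purple-flowered: (266 − 225)² / 225 = 7.4711
  white-flowered: (134 − 175)² / 175 = 9.6057
χ² = 7.4711 + 9.6057 = 17.0768 ≈ 17.077

17.077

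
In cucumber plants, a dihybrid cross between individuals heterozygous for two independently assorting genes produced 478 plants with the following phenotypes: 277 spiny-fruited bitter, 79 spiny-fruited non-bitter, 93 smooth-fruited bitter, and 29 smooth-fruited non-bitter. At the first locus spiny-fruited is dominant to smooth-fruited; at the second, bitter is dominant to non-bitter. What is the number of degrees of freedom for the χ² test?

3

A dihybrid F₂ with independent assortment and complete dominance at both loci gives a 9:3:3:1 phenotypic ratio.
A goodness-of-fit test with 4 phenotype classes has df = 4 − 1 = 3.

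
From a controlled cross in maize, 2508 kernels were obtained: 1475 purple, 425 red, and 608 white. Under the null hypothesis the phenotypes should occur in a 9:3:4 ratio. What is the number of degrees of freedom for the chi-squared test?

2

A goodness-of-fit test with 3 phenotype classes has df = 3 − 1 = 2.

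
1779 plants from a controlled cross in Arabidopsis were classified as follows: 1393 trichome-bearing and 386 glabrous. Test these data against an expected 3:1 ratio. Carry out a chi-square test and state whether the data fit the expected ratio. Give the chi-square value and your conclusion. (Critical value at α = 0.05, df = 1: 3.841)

Under the 3:1 hypothesis (Σ ratio = 4, N = 1779):
  trichome-bearing: 1779 × 3/4 = 1334.25
  glabrous: 1779 × 1/4 = 444.75
χ² = Σ (O − E)² / E
  trichome-bearing: (1393 − 1334.25)² / 1334.25 = 2.5869
  glabrous: (386 − 444.75)² / 444.75 = 7.7607
χ² = 2.5869 + 7.7607 = 10.3476 ≈ 10.348
Degrees of freedom = 2 − 1 = 1; critical value at α = 0.05 is 3.841.
Since 10.348 > 3.841, we reject the null hypothesis — the data do not fit the 3:1 ratio.

10.348; not consistent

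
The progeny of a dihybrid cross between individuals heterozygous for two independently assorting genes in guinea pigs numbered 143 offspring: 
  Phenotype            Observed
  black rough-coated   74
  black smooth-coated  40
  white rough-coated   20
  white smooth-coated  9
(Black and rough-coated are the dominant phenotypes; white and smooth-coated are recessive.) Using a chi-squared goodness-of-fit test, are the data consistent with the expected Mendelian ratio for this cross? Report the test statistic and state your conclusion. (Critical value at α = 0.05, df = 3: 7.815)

8.733; not consistent

A dihybrid F₂ with independent assortment and complete dominance at both loci gives a 9:3:3:1 phenotypic ratio.
Total ratio parts = 16. Expected numbers out of 143:
  black rough-coated: 143 × 9/16 = 80.4375
  black smooth-coated: 143 × 3/16 = 26.8125
  white rough-coated: 143 × 3/16 = 26.8125
  white smooth-coated: 143 × 1/16 = 8.9375
χ² = Σ (O − E)² / E
  black rough-coated: (74 − 80.4375)² / 80.4375 = 0.5152
  black smooth-coated: (40 − 26.8125)² / 26.8125 = 6.4862
  white rough-coated: (20 − 26.8125)² / 26.8125 = 1.7309
  white smooth-coated: (9 − 8.9375)² / 8.9375 = 0.0004
χ² = 0.5152 + 6.4862 + 1.7309 + 0.0004 = 8.7327 ≈ 8.733
Degrees of freedom = 4 − 1 = 3; critical value at α = 0.05 is 7.815.
Since 8.733 > 7.815, we reject the null hypothesis — the data do not fit the 9:3:3:1 ratio.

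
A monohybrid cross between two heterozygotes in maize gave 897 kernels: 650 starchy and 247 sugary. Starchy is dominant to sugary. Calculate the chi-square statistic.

For a monohybrid cross between heterozygotes with complete dominance, the expected phenotypic ratio is 3:1.
Total ratio parts = 4. Expected numbers out of 897:
  starchy: 897 × 3/4 = 672.75
  sugary: 897 × 1/4 = 224.25
χ² = Σ (O − E)² / E
  starchy: (650 − 672.75)² / 672.75 = 0.7693
  sugary: (247 − 224.25)² / 224.25 = 2.3080
χ² = 0.7693 + 2.3080 = 3.0773 ≈ 3.077

3.077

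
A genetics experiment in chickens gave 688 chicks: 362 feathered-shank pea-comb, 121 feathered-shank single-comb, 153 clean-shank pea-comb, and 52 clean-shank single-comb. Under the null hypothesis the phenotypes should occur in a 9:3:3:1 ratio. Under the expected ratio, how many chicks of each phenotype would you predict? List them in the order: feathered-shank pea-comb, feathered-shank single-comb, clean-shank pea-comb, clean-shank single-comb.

387, 129, 129, 43

Under the 9:3:3:1 hypothesis (Σ ratio = 16, N = 688):
  feathered-shank pea-comb: 688 × 9/16 = 387
  feathered-shank single-comb: 688 × 3/16 = 129
  clean-shank pea-comb: 688 × 3/16 = 129
  clean-shank single-comb: 688 × 1/16 = 43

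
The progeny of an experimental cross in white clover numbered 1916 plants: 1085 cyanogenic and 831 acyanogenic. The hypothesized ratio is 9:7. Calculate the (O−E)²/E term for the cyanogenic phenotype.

Under the 9:7 hypothesis (Σ ratio = 16, N = 1916):
  cyanogenic: 1916 × 9/16 = 1077.75
  acyanogenic: 1916 × 7/16 = 838.25
Contribution of cyanogenic: (1085 − 1077.75)² / 1077.75 = 0.0488

0.049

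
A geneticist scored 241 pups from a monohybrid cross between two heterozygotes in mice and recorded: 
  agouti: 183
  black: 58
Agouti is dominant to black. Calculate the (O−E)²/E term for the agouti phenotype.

For a monohybrid cross between heterozygotes with complete dominance, the expected phenotypic ratio is 3:1.
The 3:1 ratio has 4 parts, so with N = 241 the expected counts are:
  agouti: 241 × 3/4 = 180.75
  black: 241 × 1/4 = 60.25
Contribution of agouti: (183 − 180.75)² / 180.75 = 0.0280

0.028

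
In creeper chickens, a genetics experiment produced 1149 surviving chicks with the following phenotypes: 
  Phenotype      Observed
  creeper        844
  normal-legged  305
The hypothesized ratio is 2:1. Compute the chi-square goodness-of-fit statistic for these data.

23.828

Expected counts for N = 1149 under a 2:1 ratio (total parts = 3):
  creeper: 1149 × 2/3 = 766
  normal-legged: 1149 × 1/3 = 383
χ² = Σ (O − E)² / E
  creeper: (844 − 766)² / 766 = 7.9426
  normal-legged: (305 − 383)² / 383 = 15.8851
χ² = 7.9426 + 15.8851 = 23.8277 ≈ 23.828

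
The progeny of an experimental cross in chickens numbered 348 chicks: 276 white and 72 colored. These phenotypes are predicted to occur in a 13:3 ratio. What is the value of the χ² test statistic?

0.859

Expected counts for N = 348 under a 13:3 ratio (total parts = 16):
  white: 348 × 13/16 = 282.75
  colored: 348 × 3/16 = 65.25
χ² = Σ (O − E)² / E
  white: (276 − 282.75)² / 282.75 = 0.1611
  colored: (72 − 65.25)² / 65.25 = 0.6983
χ² = 0.1611 + 0.6983 = 0.8594 ≈ 0.859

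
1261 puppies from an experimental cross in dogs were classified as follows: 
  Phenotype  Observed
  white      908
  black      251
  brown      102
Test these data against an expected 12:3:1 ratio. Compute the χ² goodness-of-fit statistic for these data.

9.226

Total ratio parts = 16. Expected numbers out of 1261:
  white: 1261 × 12/16 = 945.75
  black: 1261 × 3/16 = 236.4375
  brown: 1261 × 1/16 = 78.8125
χ² = Σ (O − E)² / E
  white: (908 − 945.75)² / 945.75 = 1.5068
  black: (251 − 236.4375)² / 236.4375 = 0.8969
  brown: (102 − 78.8125)² / 78.8125 = 6.8220
χ² = 1.5068 + 0.8969 + 6.8220 = 9.2257 ≈ 9.226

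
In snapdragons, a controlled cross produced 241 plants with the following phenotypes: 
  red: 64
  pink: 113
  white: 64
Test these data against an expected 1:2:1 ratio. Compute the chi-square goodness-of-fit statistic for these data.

Total ratio parts = 4. Expected numbers out of 241:
  red: 241 × 1/4 = 60.25
  pink: 241 × 2/4 = 120.5
  white: 241 × 1/4 = 60.25
χ² = Σ (O − E)² / E
  red: (64 − 60.25)² / 60.25 = 0.2334
  pink: (113 − 120.5)² / 120.5 = 0.4668
  white: (64 − 60.25)² / 60.25 = 0.2334
χ² = 0.2334 + 0.4668 + 0.2334 = 0.9336 ≈ 0.934

0.934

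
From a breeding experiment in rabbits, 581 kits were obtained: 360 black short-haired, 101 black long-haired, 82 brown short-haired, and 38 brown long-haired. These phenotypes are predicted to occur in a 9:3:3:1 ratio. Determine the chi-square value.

10.688

Total ratio parts = 16. Expected numbers out of 581:
  black short-haired: 581 × 9/16 = 326.8125
  black long-haired: 581 × 3/16 = 108.9375
  brown short-haired: 581 × 3/16 = 108.9375
  brown long-haired: 581 × 1/16 = 36.3125
χ² = Σ (O − E)² / E
  black short-haired: (360 − 326.8125)² / 326.8125 = 3.3702
  black long-haired: (101 − 108.9375)² / 108.9375 = 0.5783
  brown short-haired: (82 − 108.9375)² / 108.9375 = 6.6610
  brown long-haired: (38 − 36.3125)² / 36.3125 = 0.0784
χ² = 3.3702 + 0.5783 + 6.6610 + 0.0784 = 10.6879 ≈ 10.688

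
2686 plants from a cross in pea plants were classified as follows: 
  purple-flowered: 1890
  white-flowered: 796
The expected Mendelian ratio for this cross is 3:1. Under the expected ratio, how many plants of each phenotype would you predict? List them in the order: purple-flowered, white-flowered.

2014.5, 671.5

Expected counts for N = 2686 under a 3:1 ratio (total parts = 4):
  purple-flowered: 2686 × 3/4 = 2014.5
  white-flowered: 2686 × 1/4 = 671.5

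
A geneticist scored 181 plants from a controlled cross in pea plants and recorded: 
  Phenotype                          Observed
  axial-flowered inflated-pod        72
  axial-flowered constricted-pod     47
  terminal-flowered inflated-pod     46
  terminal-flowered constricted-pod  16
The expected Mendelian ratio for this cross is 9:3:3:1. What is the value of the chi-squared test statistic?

19.987

Expected counts for N = 181 under a 9:3:3:1 ratio (total parts = 16):
  axial-flowered inflated-pod: 181 × 9/16 = 101.8125
  axial-flowered constricted-pod: 181 × 3/16 = 33.9375
  terminal-flowered inflated-pod: 181 × 3/16 = 33.9375
  terminal-flowered constricted-pod: 181 × 1/16 = 11.3125
χ² = Σ (O − E)² / E
  axial-flowered inflated-pod: (72 − 101.8125)² / 101.8125 = 8.7296
  axial-flowered constricted-pod: (47 − 33.9375)² / 33.9375 = 5.0277
  terminal-flowered inflated-pod: (46 − 33.9375)² / 33.9375 = 4.2874
  terminal-flowered constricted-pod: (16 − 11.3125)² / 11.3125 = 1.9423
χ² = 8.7296 + 5.0277 + 4.2874 + 1.9423 = 19.987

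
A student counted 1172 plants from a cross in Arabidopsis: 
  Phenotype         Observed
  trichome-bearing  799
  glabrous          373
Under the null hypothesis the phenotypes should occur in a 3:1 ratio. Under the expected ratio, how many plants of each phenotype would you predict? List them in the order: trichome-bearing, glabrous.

Total ratio parts = 4. Expected numbers out of 1172:
  trichome-bearing: 1172 × 3/4 = 879
  glabrous: 1172 × 1/4 = 293

879, 293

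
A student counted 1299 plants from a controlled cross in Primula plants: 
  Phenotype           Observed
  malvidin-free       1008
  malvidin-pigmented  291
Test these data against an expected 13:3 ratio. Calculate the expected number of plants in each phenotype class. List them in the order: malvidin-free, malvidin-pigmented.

Under the 13:3 hypothesis (Σ ratio = 16, N = 1299):
  malvidin-free: 1299 × 13/16 = 1055.4375
  malvidin-pigmented: 1299 × 3/16 = 243.5625

1055.4375, 243.5625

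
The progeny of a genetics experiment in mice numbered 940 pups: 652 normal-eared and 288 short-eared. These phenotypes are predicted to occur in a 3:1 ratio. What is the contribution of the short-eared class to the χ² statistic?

11.953

Under the 3:1 hypothesis (Σ ratio = 4, N = 940):
  normal-eared: 940 × 3/4 = 705
  short-eared: 940 × 1/4 = 235
Contribution of short-eared: (288 − 235)² / 235 = 11.9532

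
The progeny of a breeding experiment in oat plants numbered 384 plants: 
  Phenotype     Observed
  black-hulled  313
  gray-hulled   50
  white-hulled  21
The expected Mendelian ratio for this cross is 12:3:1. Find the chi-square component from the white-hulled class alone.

Total ratio parts = 16. Expected numbers out of 384:
  black-hulled: 384 × 12/16 = 288
  gray-hulled: 384 × 3/16 = 72
  white-hulled: 384 × 1/16 = 24
Contribution of white-hulled: (21 − 24)² / 24 = 0.3750

0.375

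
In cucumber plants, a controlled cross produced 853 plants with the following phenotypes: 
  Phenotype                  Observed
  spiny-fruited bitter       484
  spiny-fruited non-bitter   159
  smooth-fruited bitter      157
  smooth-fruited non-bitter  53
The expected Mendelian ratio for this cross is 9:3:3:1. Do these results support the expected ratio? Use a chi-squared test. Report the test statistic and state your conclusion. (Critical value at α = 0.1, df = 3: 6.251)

0.098; consistent

Expected counts for N = 853 under a 9:3:3:1 ratio (total parts = 16):
  spiny-fruited bitter: 853 × 9/16 = 479.8125
  spiny-fruited non-bitter: 853 × 3/16 = 159.9375
  smooth-fruited bitter: 853 × 3/16 = 159.9375
  smooth-fruited non-bitter: 853 × 1/16 = 53.3125
χ² = Σ (O − E)² / E
  spiny-fruited bitter: (484 − 479.8125)² / 479.8125 = 0.0365
  spiny-fruited non-bitter: (159 − 159.9375)² / 159.9375 = 0.0055
  smooth-fruited bitter: (157 − 159.9375)² / 159.9375 = 0.0540
  smooth-fruited non-bitter: (53 − 53.3125)² / 53.3125 = 0.0018
χ² = 0.0365 + 0.0055 + 0.0540 + 0.0018 = 0.0978 ≈ 0.098
Degrees of freedom = 4 − 1 = 3; critical value at α = 0.1 is 6.251.
Since 0.098 < 6.251, we fail to reject the null hypothesis — the data are consistent with the 9:3:3:1 ratio.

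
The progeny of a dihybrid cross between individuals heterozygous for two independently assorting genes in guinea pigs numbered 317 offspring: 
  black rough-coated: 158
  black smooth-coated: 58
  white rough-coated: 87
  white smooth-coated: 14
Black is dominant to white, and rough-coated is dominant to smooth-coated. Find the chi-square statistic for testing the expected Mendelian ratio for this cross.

16.835

A dihybrid F₂ with independent assortment and complete dominance at both loci gives a 9:3:3:1 phenotypic ratio.
Expected counts for N = 317 under a 9:3:3:1 ratio (total parts = 16):
  black rough-coated: 317 × 9/16 = 178.3125
  black smooth-coated: 317 × 3/16 = 59.4375
  white rough-coated: 317 × 3/16 = 59.4375
  white smooth-coated: 317 × 1/16 = 19.8125
χ² = Σ (O − E)² / E
  black rough-coated: (158 − 178.3125)² / 178.3125 = 2.3139
  black smooth-coated: (58 − 59.4375)² / 59.4375 = 0.0348
  white rough-coated: (87 − 59.4375)² / 59.4375 = 12.7813
  white smooth-coated: (14 − 19.8125)² / 19.8125 = 1.7052
χ² = 2.3139 + 0.0348 + 12.7813 + 1.7052 = 16.8352 ≈ 16.835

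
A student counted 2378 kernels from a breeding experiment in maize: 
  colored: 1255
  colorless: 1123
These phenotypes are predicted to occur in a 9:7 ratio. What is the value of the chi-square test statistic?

The 9:7 ratio has 16 parts, so with N = 2378 the expected counts are:
  colored: 2378 × 9/16 = 1337.625
  colorless: 2378 × 7/16 = 1040.375
χ² = Σ (O − E)² / E
  colored: (1255 − 1337.625)² / 1337.625 = 5.1037
  colorless: (1123 − 1040.375)² / 1040.375 = 6.5620
χ² = 5.1037 + 6.5620 = 11.6657 ≈ 11.666

11.666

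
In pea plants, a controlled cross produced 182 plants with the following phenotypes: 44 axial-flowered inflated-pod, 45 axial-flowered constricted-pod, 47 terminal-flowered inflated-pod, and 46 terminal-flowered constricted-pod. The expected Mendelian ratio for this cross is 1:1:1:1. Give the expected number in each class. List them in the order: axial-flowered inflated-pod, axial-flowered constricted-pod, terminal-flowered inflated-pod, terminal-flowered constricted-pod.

45.5, 45.5, 45.5, 45.5

Total ratio parts = 4. Expected numbers out of 182:
  axial-flowered inflated-pod: 182 × 1/4 = 45.5
  axial-flowered constricted-pod: 182 × 1/4 = 45.5
  terminal-flowered inflated-pod: 182 × 1/4 = 45.5
  terminal-flowered constricted-pod: 182 × 1/4 = 45.5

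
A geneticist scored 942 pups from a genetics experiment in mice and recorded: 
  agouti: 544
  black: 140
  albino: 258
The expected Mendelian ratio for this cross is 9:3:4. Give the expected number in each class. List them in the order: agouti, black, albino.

529.875, 176.625, 235.5

Under the 9:3:4 hypothesis (Σ ratio = 16, N = 942):
  agouti: 942 × 9/16 = 529.875
  black: 942 × 3/16 = 176.625
  albino: 942 × 4/16 = 235.5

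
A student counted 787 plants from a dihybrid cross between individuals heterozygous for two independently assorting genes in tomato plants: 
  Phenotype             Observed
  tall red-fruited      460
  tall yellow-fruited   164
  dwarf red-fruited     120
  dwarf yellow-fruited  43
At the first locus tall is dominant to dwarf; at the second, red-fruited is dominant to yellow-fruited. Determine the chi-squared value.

8.435

A dihybrid F₂ with independent assortment and complete dominance at both loci gives a 9:3:3:1 phenotypic ratio.
Total ratio parts = 16. Expected numbers out of 787:
  tall red-fruited: 787 × 9/16 = 442.6875
  tall yellow-fruited: 787 × 3/16 = 147.5625
  dwarf red-fruited: 787 × 3/16 = 147.5625
  dwarf yellow-fruited: 787 × 1/16 = 49.1875
χ² = Σ (O − E)² / E
  tall red-fruited: (460 − 442.6875)² / 442.6875 = 0.6771
  tall yellow-fruited: (164 − 147.5625)² / 147.5625 = 1.8310
  dwarf red-fruited: (120 − 147.5625)² / 147.5625 = 5.1483
  dwarf yellow-fruited: (43 − 49.1875)² / 49.1875 = 0.7784
χ² = 0.6771 + 1.8310 + 5.1483 + 0.7784 = 8.4348 ≈ 8.435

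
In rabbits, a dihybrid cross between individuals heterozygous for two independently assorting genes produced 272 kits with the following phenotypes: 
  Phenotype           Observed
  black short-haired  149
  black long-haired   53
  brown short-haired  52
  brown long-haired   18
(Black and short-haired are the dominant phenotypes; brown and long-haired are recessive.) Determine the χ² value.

A dihybrid F₂ with independent assortment and complete dominance at both loci gives a 9:3:3:1 phenotypic ratio.
Expected counts for N = 272 under a 9:3:3:1 ratio (total parts = 16):
  black short-haired: 272 × 9/16 = 153
  black long-haired: 272 × 3/16 = 51
  brown short-haired: 272 × 3/16 = 51
  brown long-haired: 272 × 1/16 = 17
χ² = Σ (O − E)² / E
  black short-haired: (149 − 153)² / 153 = 0.1046
  black long-haired: (53 − 51)² / 51 = 0.0784
  brown short-haired: (52 − 51)² / 51 = 0.0196
  brown long-haired: (18 − 17)² / 17 = 0.0588
χ² = 0.1046 + 0.0784 + 0.0196 + 0.0588 = 0.2614 ≈ 0.261

0.261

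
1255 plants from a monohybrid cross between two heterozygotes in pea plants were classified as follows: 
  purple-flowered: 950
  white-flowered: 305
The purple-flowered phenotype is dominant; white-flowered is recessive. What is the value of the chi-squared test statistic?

0.325

For a monohybrid cross between heterozygotes with complete dominance, the expected phenotypic ratio is 3:1.
Expected counts for N = 1255 under a 3:1 ratio (total parts = 4):
  purple-flowered: 1255 × 3/4 = 941.25
  white-flowered: 1255 × 1/4 = 313.75
χ² = Σ (O − E)² / E
  purple-flowered: (950 − 941.25)² / 941.25 = 0.0813
  white-flowered: (305 − 313.75)² / 313.75 = 0.2440
χ² = 0.0813 + 0.2440 = 0.3253 ≈ 0.325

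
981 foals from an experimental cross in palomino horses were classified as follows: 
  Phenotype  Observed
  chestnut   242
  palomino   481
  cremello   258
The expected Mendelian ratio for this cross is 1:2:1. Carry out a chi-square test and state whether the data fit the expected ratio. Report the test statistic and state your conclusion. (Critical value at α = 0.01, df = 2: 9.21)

Total ratio parts = 4. Expected numbers out of 981:
  chestnut: 981 × 1/4 = 245.25
  palomino: 981 × 2/4 = 490.5
  cremello: 981 × 1/4 = 245.25
χ² = Σ (O − E)² / E
  chestnut: (242 − 245.25)² / 245.25 = 0.0431
  palomino: (481 − 490.5)² / 490.5 = 0.1840
  cremello: (258 − 245.25)² / 245.25 = 0.6628
χ² = 0.0431 + 0.1840 + 0.6628 = 0.8899 ≈ 0.890
Degrees of freedom = 3 − 1 = 2; critical value at α = 0.01 is 9.21.
Since 0.890 < 9.21, we fail to reject the null hypothesis — the data are consistent with the 1:2:1 ratio.

0.890; consistent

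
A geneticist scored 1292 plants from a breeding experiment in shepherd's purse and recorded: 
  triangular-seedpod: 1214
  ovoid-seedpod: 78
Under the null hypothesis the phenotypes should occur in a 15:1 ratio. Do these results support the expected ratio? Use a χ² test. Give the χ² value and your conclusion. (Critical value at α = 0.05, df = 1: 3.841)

0.100; consistent

Total ratio parts = 16. Expected numbers out of 1292:
  triangular-seedpod: 1292 × 15/16 = 1211.25
  ovoid-seedpod: 1292 × 1/16 = 80.75
χ² = Σ (O − E)² / E
  triangular-seedpod: (1214 − 1211.25)² / 1211.25 = 0.0062
  ovoid-seedpod: (78 − 80.75)² / 80.75 = 0.0937
χ² = 0.0062 + 0.0937 = 0.0999 ≈ 0.100
Degrees of freedom = 2 − 1 = 1; critical value at α = 0.05 is 3.841.
Since 0.100 < 3.841, we fail to reject the null hypothesis — the data are consistent with the 15:1 ratio.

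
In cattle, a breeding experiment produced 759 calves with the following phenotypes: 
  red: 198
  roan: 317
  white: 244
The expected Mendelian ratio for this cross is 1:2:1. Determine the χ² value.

Total ratio parts = 4. Expected numbers out of 759:
  red: 759 × 1/4 = 189.75
  roan: 759 × 2/4 = 379.5
  white: 759 × 1/4 = 189.75
χ² = Σ (O − E)² / E
  red: (198 − 189.75)² / 189.75 = 0.3587
  roan: (317 − 379.5)² / 379.5 = 10.2931
  white: (244 − 189.75)² / 189.75 = 15.5102
χ² = 0.3587 + 10.2931 + 15.5102 = 26.162

26.162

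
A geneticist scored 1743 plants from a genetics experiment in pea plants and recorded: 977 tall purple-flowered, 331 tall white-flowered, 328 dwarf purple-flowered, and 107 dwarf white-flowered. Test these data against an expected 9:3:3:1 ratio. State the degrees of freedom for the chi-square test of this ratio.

3

A goodness-of-fit test with 4 phenotype classes has df = 4 − 1 = 3.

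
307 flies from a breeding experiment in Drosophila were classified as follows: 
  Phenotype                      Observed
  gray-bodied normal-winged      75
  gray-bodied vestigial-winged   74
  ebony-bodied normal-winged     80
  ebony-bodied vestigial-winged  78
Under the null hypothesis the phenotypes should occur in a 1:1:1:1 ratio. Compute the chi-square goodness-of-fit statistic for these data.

Under the 1:1:1:1 hypothesis (Σ ratio = 4, N = 307):
  gray-bodied normal-winged: 307 × 1/4 = 76.75
  gray-bodied vestigial-winged: 307 × 1/4 = 76.75
  ebony-bodied normal-winged: 307 × 1/4 = 76.75
  ebony-bodied vestigial-winged: 307 × 1/4 = 76.75
χ² = Σ (O − E)² / E
  gray-bodied normal-winged: (75 − 76.75)² / 76.75 = 0.0399
  gray-bodied vestigial-winged: (74 − 76.75)² / 76.75 = 0.0985
  ebony-bodied normal-winged: (80 − 76.75)² / 76.75 = 0.1376
  ebony-bodied vestigial-winged: (78 − 76.75)² / 76.75 = 0.0204
χ² = 0.0399 + 0.0985 + 0.1376 + 0.0204 = 0.2964 ≈ 0.296

0.296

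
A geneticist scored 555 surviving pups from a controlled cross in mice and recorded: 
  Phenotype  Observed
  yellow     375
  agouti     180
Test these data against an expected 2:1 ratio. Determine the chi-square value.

Total ratio parts = 3. Expected numbers out of 555:
  yellow: 555 × 2/3 = 370
  agouti: 555 × 1/3 = 185
χ² = Σ (O − E)² / E
  yellow: (375 − 370)² / 370 = 0.0676
  agouti: (180 − 185)² / 185 = 0.1351
χ² = 0.0676 + 0.1351 = 0.2027 ≈ 0.203

0.203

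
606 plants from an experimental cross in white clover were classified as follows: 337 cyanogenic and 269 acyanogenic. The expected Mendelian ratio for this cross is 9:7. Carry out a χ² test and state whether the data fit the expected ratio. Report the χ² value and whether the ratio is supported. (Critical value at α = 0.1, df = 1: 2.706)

0.101; consistent

Under the 9:7 hypothesis (Σ ratio = 16, N = 606):
  cyanogenic: 606 × 9/16 = 340.875
  acyanogenic: 606 × 7/16 = 265.125
χ² = Σ (O − E)² / E
  cyanogenic: (337 − 340.875)² / 340.875 = 0.0441
  acyanogenic: (269 − 265.125)² / 265.125 = 0.0566
χ² = 0.0441 + 0.0566 = 0.1007 ≈ 0.101
Degrees of freedom = 2 − 1 = 1; critical value at α = 0.1 is 2.706.
Since 0.101 < 2.706, we fail to reject the null hypothesis — the data are consistent with the 9:7 ratio.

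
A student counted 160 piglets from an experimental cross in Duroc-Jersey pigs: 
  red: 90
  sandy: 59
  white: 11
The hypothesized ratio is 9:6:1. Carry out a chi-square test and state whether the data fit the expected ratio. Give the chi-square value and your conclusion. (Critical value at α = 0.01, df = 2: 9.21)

Under the 9:6:1 hypothesis (Σ ratio = 16, N = 160):
  red: 160 × 9/16 = 90
  sandy: 160 × 6/16 = 60
  white: 160 × 1/16 = 10
χ² = Σ (O − E)² / E
  red: (90 − 90)² / 90 = 0.0000
  sandy: (59 − 60)² / 60 = 0.0167
  white: (11 − 10)² / 10 = 0.1000
χ² = 0.0000 + 0.0167 + 0.1000 = 0.1167 ≈ 0.117
Degrees of freedom = 3 − 1 = 2; critical value at α = 0.01 is 9.21.
Since 0.117 < 9.21, we fail to reject the null hypothesis — the data are consistent with the 9:6:1 ratio.

0.117; consistent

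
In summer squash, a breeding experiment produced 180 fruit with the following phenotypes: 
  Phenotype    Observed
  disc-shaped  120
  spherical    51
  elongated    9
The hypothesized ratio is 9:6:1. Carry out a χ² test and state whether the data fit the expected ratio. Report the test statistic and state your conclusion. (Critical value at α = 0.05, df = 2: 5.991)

7.956; not consistent

Expected counts for N = 180 under a 9:6:1 ratio (total parts = 16):
  disc-shaped: 180 × 9/16 = 101.25
  spherical: 180 × 6/16 = 67.5
  elongated: 180 × 1/16 = 11.25
χ² = Σ (O − E)² / E
  disc-shaped: (120 − 101.25)² / 101.25 = 3.4722
  spherical: (51 − 67.5)² / 67.5 = 4.0333
  elongated: (9 − 11.25)² / 11.25 = 0.4500
χ² = 3.4722 + 4.0333 + 0.4500 = 7.9555 ≈ 7.956
Degrees of freedom = 3 − 1 = 2; critical value at α = 0.05 is 5.991.
Since 7.956 > 5.991, we reject the null hypothesis — the data do not fit the 9:6:1 ratio.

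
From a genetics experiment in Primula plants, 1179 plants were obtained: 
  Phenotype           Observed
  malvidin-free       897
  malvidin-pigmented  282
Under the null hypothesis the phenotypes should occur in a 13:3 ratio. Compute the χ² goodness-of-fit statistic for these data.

The 13:3 ratio has 16 parts, so with N = 1179 the expected counts are:
  malvidin-free: 1179 × 13/16 = 957.9375
  malvidin-pigmented: 1179 × 3/16 = 221.0625
χ² = Σ (O − E)² / E
  malvidin-free: (897 − 957.9375)² / 957.9375 = 3.8764
  malvidin-pigmented: (282 − 221.0625)² / 221.0625 = 16.7979
χ² = 3.8764 + 16.7979 = 20.6743 ≈ 20.674

20.674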